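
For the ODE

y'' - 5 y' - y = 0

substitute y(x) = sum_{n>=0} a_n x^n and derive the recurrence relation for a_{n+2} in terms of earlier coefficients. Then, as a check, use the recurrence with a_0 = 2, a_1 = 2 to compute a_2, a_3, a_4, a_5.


Substitute y = sum_n a_n x^n.
y''(x) has coefficient (n+2)(n+1) a_{n+2} at x^n;
-5 y'(x) has coefficient -5 (n+1) a_{n+1} at x^n;
-y(x) has coefficient -1 a_n at x^n.
Matching x^n: (n+2)(n+1) a_{n+2} - 5 (n+1) a_{n+1} - 1 a_n = 0.
Thus a_{n+2} = [5 (n+1) a_{n+1} + 1 a_n] / ((n+1)(n+2)).

Check with a_0 = 2, a_1 = 2 (apply the recurrence for n = 0, 1, 2, 3): a_0 = 2, a_1 = 2, a_2 = 6, a_3 = 31/3, a_4 = 161/12, a_5 = 209/15.

a_(n+2) = [5 (n+1) a_(n+1) + 1 a_n] / ((n+1)(n+2)); check: a_0 = 2, a_1 = 2, a_2 = 6, a_3 = 31/3, a_4 = 161/12, a_5 = 209/15


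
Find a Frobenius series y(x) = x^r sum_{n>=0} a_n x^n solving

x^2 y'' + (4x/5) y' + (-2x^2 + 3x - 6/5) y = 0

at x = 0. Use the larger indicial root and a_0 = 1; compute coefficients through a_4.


Write in Frobenius form y'' + (p(x)/x) y' + (q(x)/x^2) y = 0:
  p(x) = 4/5,  q(x) = -2x^2 + 3x - 6/5.
Indicial equation: r(r-1) + (4/5) r + (-6/5) = 0 -> roots r_1 = 6/5, r_2 = -1.
Take r = r_1 = 6/5. Let y(x) = x^r sum_{n>=0} a_n x^n with a_0 = 1.
Substitute y = x^r sum a_n x^n and match x^{r+n}. The recurrence is
  D(n) a_n + 3 a_{n-1} - 2 a_{n-2} = 0,  where D(n) = (r+n)(r+n-1) + (4/5)(r+n) + (-6/5).
  a_n = [-3 a_{n-1} + 2 a_{n-2}] / D(n).
Since the indicial polynomial factors as (r - r_1)(r - r_2), D(n) = (r_1 + n - r_1)(r_1 + n - r_2) = n(n + 11/5).
Evaluating step by step (a_0 = 1):
  n = 1: D(1) = 1(1 + 11/5) = 16/5; numerator = -3(1) = -3; a_1 = (-3)/(16/5) = -15/16
  n = 2: D(2) = 2(2 + 11/5) = 42/5; numerator = -3(-15/16) + 2(1) = 77/16; a_2 = (77/16)/(42/5) = 55/96
  n = 3: D(3) = 3(3 + 11/5) = 78/5; numerator = -3(55/96) + 2(-15/16) = -115/32; a_3 = (-115/32)/(78/5) = -575/2496
  n = 4: D(4) = 4(4 + 11/5) = 124/5; numerator = -3(-575/2496) + 2(55/96) = 4585/2496; a_4 = (4585/2496)/(124/5) = 22925/309504

r = 6/5; a_0 = 1; a_1 = -15/16; a_2 = 55/96; a_3 = -575/2496; a_4 = 22925/309504


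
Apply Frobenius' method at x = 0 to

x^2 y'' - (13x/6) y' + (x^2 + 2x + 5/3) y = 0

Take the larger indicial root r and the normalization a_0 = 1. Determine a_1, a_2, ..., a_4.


Write in Frobenius form y'' + (p(x)/x) y' + (q(x)/x^2) y = 0:
  p(x) = -13/6,  q(x) = x^2 + 2x + 5/3.
Indicial equation: r(r-1) + (-13/6) r + (5/3) = 0 -> roots r_1 = 5/2, r_2 = 2/3.
Take r = r_1 = 5/2. Let y(x) = x^r sum_{n>=0} a_n x^n with a_0 = 1.
Substitute y = x^r sum a_n x^n and match x^{r+n}. The recurrence is
  D(n) a_n + 2 a_{n-1} + 1 a_{n-2} = 0,  where D(n) = (r+n)(r+n-1) + (-13/6)(r+n) + (5/3).
  a_n = [-2 a_{n-1} - 1 a_{n-2}] / D(n).
Since the indicial polynomial factors as (r - r_1)(r - r_2), D(n) = (r_1 + n - r_1)(r_1 + n - r_2) = n(n + 11/6).
Evaluating step by step (a_0 = 1):
  n = 1: D(1) = 1(1 + 11/6) = 17/6; numerator = -2(1) = -2; a_1 = (-2)/(17/6) = -12/17
  n = 2: D(2) = 2(2 + 11/6) = 23/3; numerator = -2(-12/17) - 1(1) = 7/17; a_2 = (7/17)/(23/3) = 21/391
  n = 3: D(3) = 3(3 + 11/6) = 29/2; numerator = -2(21/391) - 1(-12/17) = 234/391; a_3 = (234/391)/(29/2) = 468/11339
  n = 4: D(4) = 4(4 + 11/6) = 70/3; numerator = -2(468/11339) - 1(21/391) = -1545/11339; a_4 = (-1545/11339)/(70/3) = -927/158746

r = 5/2; a_0 = 1; a_1 = -12/17; a_2 = 21/391; a_3 = 468/11339; a_4 = -927/158746


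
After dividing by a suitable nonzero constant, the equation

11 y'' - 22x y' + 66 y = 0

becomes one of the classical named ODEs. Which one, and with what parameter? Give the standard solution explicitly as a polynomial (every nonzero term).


All three coefficients share the factor 11; dividing through by 11 gives  y'' - 2x y' + 6 y = 0.
This matches the Hermite equation y'' - 2x y' + 2n y = 0 with 2n = 6, so n = 3; the polynomial solution is H_3(x).
With y = sum_k a_k x^k, matching x^k gives (k+2)(k+1) a_{k+2} = 2(k - n) a_k = 2(k - 3) a_k. The right side vanishes at k = 3, so the series with the parity of 3 terminates at degree 3.
Standard normalization: leading coefficient of H_n is 2^n, so a_3 = 2^3 = 8. Work downward with a_k = (k+1)(k+2) a_{k+2} / (2(k - n)):
  a_1 = (2)(3)(8) / (2(1 - 3)) = 48/(-4) = -12
Hence H_3(x) = 8 x^3 - 12 x.

H_3(x); series = 8 x^3 - 12 x


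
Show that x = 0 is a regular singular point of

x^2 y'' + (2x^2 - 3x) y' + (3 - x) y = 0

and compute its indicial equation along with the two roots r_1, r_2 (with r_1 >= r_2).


Divide by x^2 to reach normal form y'' + P_1(x) y' + P_2(x) y = 0 with P_1(x) = 2 - 3/x and P_2(x) = -1/x + 3/x^2.
x = 0 is a singular point because the y'-coefficient 2 - 3/x has a pole at x = 0 and the y-coefficient -1/x + 3/x^2 has a pole at x = 0.
It is a regular singular point because x P_1(x) = p(x) = 2x - 3 and x^2 P_2(x) = q(x) = 3 - x are polynomials, hence analytic at x = 0.
p(0) = -3,  q(0) = 3.
Indicial equation: r(r-1) + p(0) r + q(0) = 0, i.e. r^2 + (p(0) - 1) r + q(0) = 0, i.e. r^2 - 4 r + 3 = 0.
Discriminant: (-4)^2 - 4(3) = 4, so r = (4 ± 2)/2.
Solving: r_1 = 3, r_2 = 1.

indicial: r^2 - 4 r + 3 = 0; roots r_1 = 3, r_2 = 1


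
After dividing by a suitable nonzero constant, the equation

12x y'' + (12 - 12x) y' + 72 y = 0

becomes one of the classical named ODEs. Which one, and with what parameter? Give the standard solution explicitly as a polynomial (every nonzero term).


All three coefficients share the factor 12; dividing through by 12 gives  x y'' + (1 - x) y' + 6 y = 0.
This matches the Laguerre equation x y'' + (1 - x) y' + n y = 0 with n = 6; the polynomial solution is L_6(x).
With y = sum_k a_k x^k, matching x^k gives (k+1)k a_{k+1} + (k+1) a_{k+1} - k a_k + n a_k = 0, i.e. (k+1)^2 a_{k+1} = (k - n) a_k = (k - 6) a_k. The right side vanishes at k = 6, so the series terminates at degree 6.
Standard normalization L_n(0) = 1 gives a_0 = 1. Work upward with a_{k+1} = (k - 6) a_k / (k+1)^2:
  a_1 = (0 - 6)(1) / 1^2 = -6/1 = -6
  a_2 = (1 - 6)(-6) / 2^2 = 30/4 = 15/2
  a_3 = (2 - 6)(15/2) / 3^2 = -30/9 = -10/3
  a_4 = (3 - 6)(-10/3) / 4^2 = 10/16 = 5/8
  a_5 = (4 - 6)(5/8) / 5^2 = (-5/4)/25 = -1/20
  a_6 = (5 - 6)(-1/20) / 6^2 = (1/20)/36 = 1/720
Hence L_6(x) = x^6/720 - x^5/20 + 5 x^4/8 - 10 x^3/3 + 15 x^2/2 - 6 x + 1.

L_6(x); series = x^6/720 - x^5/20 + 5 x^4/8 - 10 x^3/3 + 15 x^2/2 - 6 x + 1


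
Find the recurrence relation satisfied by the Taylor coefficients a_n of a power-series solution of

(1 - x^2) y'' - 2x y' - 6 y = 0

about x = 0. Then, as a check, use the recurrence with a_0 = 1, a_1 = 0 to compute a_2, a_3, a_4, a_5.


Substitute y = sum_n a_n x^n.
(1 - 1 x^2) y'' contributes (n+2)(n+1) a_{n+2} - n(n-1) a_n at x^n.
-2 x y'(x) contributes -2 n a_n at x^n.
-6 y(x) contributes -6 a_n at x^n.
Matching x^n: (n+2)(n+1) a_{n+2} + (-n(n-1) - 2 n - 6) a_n = 0.
Thus a_{n+2} = (n(n-1) + 2 n + 6) / ((n+1)(n+2)) * a_n.

Check with a_0 = 1, a_1 = 0 (apply the recurrence for n = 0, 1, 2, 3): a_0 = 1, a_1 = 0, a_2 = 3, a_3 = 0, a_4 = 3, a_5 = 0.

a_(n+2) = (n(n-1) + 2 n + 6) / ((n+1)(n+2)) * a_n; check: a_0 = 1, a_1 = 0, a_2 = 3, a_3 = 0, a_4 = 3, a_5 = 0


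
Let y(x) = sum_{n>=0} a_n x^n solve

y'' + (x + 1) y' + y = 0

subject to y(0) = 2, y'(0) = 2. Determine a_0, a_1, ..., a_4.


Ansatz: y(x) = sum_{n>=0} a_n x^n, so y'(x) = sum_{n>=1} n a_n x^(n-1) and y''(x) = sum_{n>=2} n(n-1) a_n x^(n-2).
Substitute into P(x) y'' + Q(x) y' + R(x) y = 0 with P(x) = 1, Q(x) = x + 1, R(x) = 1, and match powers of x.
Initial conditions: a_0 = 2, a_1 = 2.
Setting the coefficient of each power of x to zero and solving order by order (substituting the coefficients already found):
  x^0: 2 a_2 + a_1 + a_0 = 0  ->  2 a_2 = -a_1 - a_0 = -4  ->  a_2 = -2
  x^1: 6 a_3 + 2 a_2 + 2 a_1 = 0  ->  6 a_3 = -2 a_2 - 2 a_1 = 0  ->  a_3 = 0
  x^2: 12 a_4 + 3 a_3 + 3 a_2 = 0  ->  12 a_4 = -3 a_3 - 3 a_2 = 6  ->  a_4 = 1/2
Truncated series: y(x) = 2 + 2 x - 2 x^2 + (1/2) x^4 + O(x^5).

a_0 = 2; a_1 = 2; a_2 = -2; a_3 = 0; a_4 = 1/2


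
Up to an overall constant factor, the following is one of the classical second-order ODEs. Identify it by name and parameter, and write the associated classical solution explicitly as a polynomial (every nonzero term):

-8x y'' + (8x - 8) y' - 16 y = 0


All three coefficients share the factor -8; dividing through by -8 gives  x y'' + (1 - x) y' + 2 y = 0.
This matches the Laguerre equation x y'' + (1 - x) y' + n y = 0 with n = 2; the polynomial solution is L_2(x).
With y = sum_k a_k x^k, matching x^k gives (k+1)k a_{k+1} + (k+1) a_{k+1} - k a_k + n a_k = 0, i.e. (k+1)^2 a_{k+1} = (k - n) a_k = (k - 2) a_k. The right side vanishes at k = 2, so the series terminates at degree 2.
Standard normalization L_n(0) = 1 gives a_0 = 1. Work upward with a_{k+1} = (k - 2) a_k / (k+1)^2:
  a_1 = (0 - 2)(1) / 1^2 = -2/1 = -2
  a_2 = (1 - 2)(-2) / 2^2 = 2/4 = 1/2
Hence L_2(x) = x^2/2 - 2 x + 1.

L_2(x); series = x^2/2 - 2 x + 1


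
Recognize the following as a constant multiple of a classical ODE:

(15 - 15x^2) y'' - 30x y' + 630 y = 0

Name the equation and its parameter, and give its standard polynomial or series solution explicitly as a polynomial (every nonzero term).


All three coefficients share the factor 15; dividing through by 15 gives  (1 - x^2) y'' - 2x y' + 42 y = 0.
This matches the Legendre equation (1 - x^2) y'' - 2x y' + n(n+1) y = 0 (note the -2x y' term) with n(n+1) = 42, so n = 6; the polynomial solution is P_6(x).
With y = sum_k a_k x^k, matching x^k gives (k+2)(k+1) a_{k+2} = [k(k+1) - n(n+1)] a_k = (k - 6)(k + 7) a_k. The right side vanishes at k = 6, so the series with the parity of 6 terminates at degree 6.
Standard normalization (P_n(1) = 1): leading coefficient (2n)!/(2^n (n!)^2) = 479001600/(64*518400) = 231/16, so a_6 = 231/16. Work downward with a_k = (k+1)(k+2) a_{k+2} / ((k - 6)(k + 7)):
  a_4 = (5)(6)(231/16) / ((4 - 6)(4 + 7)) = (3465/8)/(-22) = -315/16
  a_2 = (3)(4)(-315/16) / ((2 - 6)(2 + 7)) = (-945/4)/(-36) = 105/16
  a_0 = (1)(2)(105/16) / ((0 - 6)(0 + 7)) = (105/8)/(-42) = -5/16
Hence P_6(x) = 231 x^6/16 - 315 x^4/16 + 105 x^2/16 - 5/16.

P_6(x); series = 231 x^6/16 - 315 x^4/16 + 105 x^2/16 - 5/16


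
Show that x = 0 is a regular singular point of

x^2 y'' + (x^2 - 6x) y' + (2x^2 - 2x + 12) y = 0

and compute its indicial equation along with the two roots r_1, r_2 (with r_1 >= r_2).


Divide by x^2 to reach normal form y'' + P_1(x) y' + P_2(x) y = 0 with P_1(x) = 1 - 6/x and P_2(x) = 2 - 2/x + 12/x^2.
x = 0 is a singular point because the y'-coefficient 1 - 6/x has a pole at x = 0 and the y-coefficient 2 - 2/x + 12/x^2 has a pole at x = 0.
It is a regular singular point because x P_1(x) = p(x) = x - 6 and x^2 P_2(x) = q(x) = 2x^2 - 2x + 12 are polynomials, hence analytic at x = 0.
p(0) = -6,  q(0) = 12.
Indicial equation: r(r-1) + p(0) r + q(0) = 0, i.e. r^2 + (p(0) - 1) r + q(0) = 0, i.e. r^2 - 7 r + 12 = 0.
Discriminant: (-7)^2 - 4(12) = 1, so r = (7 ± 1)/2.
Solving: r_1 = 4, r_2 = 3.

indicial: r^2 - 7 r + 12 = 0; roots r_1 = 4, r_2 = 3


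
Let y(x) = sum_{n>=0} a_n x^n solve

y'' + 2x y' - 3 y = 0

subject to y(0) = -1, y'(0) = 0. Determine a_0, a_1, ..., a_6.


Ansatz: y(x) = sum_{n>=0} a_n x^n, so y'(x) = sum_{n>=1} n a_n x^(n-1) and y''(x) = sum_{n>=2} n(n-1) a_n x^(n-2).
Substitute into P(x) y'' + Q(x) y' + R(x) y = 0 with P(x) = 1, Q(x) = 2x, R(x) = -3, and match powers of x.
Initial conditions: a_0 = -1, a_1 = 0.
Setting the coefficient of each power of x to zero and solving order by order (substituting the coefficients already found):
  x^0: 2 a_2 - 3 a_0 = 0  ->  2 a_2 = 3 a_0 = -3  ->  a_2 = -3/2
  x^1: 6 a_3 - a_1 = 0  ->  6 a_3 = a_1 = 0  ->  a_3 = 0
  x^2: 12 a_4 + a_2 = 0  ->  12 a_4 = -a_2 = 3/2  ->  a_4 = 1/8
  x^3: 20 a_5 + 3 a_3 = 0  ->  20 a_5 = -3 a_3 = 0  ->  a_5 = 0
  x^4: 30 a_6 + 5 a_4 = 0  ->  30 a_6 = -5 a_4 = -5/8  ->  a_6 = -1/48
Truncated series: y(x) = -1 - (3/2) x^2 + (1/8) x^4 - (1/48) x^6 + O(x^7).

a_0 = -1; a_1 = 0; a_2 = -3/2; a_3 = 0; a_4 = 1/8; a_5 = 0; a_6 = -1/48


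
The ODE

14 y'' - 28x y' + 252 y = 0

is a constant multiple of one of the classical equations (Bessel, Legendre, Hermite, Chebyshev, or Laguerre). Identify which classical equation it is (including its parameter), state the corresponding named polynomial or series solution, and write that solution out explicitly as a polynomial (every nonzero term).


All three coefficients share the factor 14; dividing through by 14 gives  y'' - 2x y' + 18 y = 0.
This matches the Hermite equation y'' - 2x y' + 2n y = 0 with 2n = 18, so n = 9; the polynomial solution is H_9(x).
With y = sum_k a_k x^k, matching x^k gives (k+2)(k+1) a_{k+2} = 2(k - n) a_k = 2(k - 9) a_k. The right side vanishes at k = 9, so the series with the parity of 9 terminates at degree 9.
Standard normalization: leading coefficient of H_n is 2^n, so a_9 = 2^9 = 512. Work downward with a_k = (k+1)(k+2) a_{k+2} / (2(k - n)):
  a_7 = (8)(9)(512) / (2(7 - 9)) = 36864/(-4) = -9216
  a_5 = (6)(7)(-9216) / (2(5 - 9)) = -387072/(-8) = 48384
  a_3 = (4)(5)(48384) / (2(3 - 9)) = 967680/(-12) = -80640
  a_1 = (2)(3)(-80640) / (2(1 - 9)) = -483840/(-16) = 30240
Hence H_9(x) = 512 x^9 - 9216 x^7 + 48384 x^5 - 80640 x^3 + 30240 x.

H_9(x); series = 512 x^9 - 9216 x^7 + 48384 x^5 - 80640 x^3 + 30240 x


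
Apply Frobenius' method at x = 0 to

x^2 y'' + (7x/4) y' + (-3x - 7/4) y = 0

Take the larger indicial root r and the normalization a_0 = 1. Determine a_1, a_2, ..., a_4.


Write in Frobenius form y'' + (p(x)/x) y' + (q(x)/x^2) y = 0:
  p(x) = 7/4,  q(x) = -3x - 7/4.
Indicial equation: r(r-1) + (7/4) r + (-7/4) = 0 -> roots r_1 = 1, r_2 = -7/4.
Take r = r_1 = 1. Let y(x) = x^r sum_{n>=0} a_n x^n with a_0 = 1.
Substitute y = x^r sum a_n x^n and match x^{r+n}. The recurrence is
  D(n) a_n - 3 a_{n-1} = 0,  where D(n) = (r+n)(r+n-1) + (7/4)(r+n) + (-7/4).
  a_n = 3 / D(n) * a_{n-1}.
Since the indicial polynomial factors as (r - r_1)(r - r_2), D(n) = (r_1 + n - r_1)(r_1 + n - r_2) = n(n + 11/4).
Evaluating step by step (a_0 = 1):
  n = 1: D(1) = 1(1 + 11/4) = 15/4; numerator = 3(1) = 3; a_1 = (3)/(15/4) = 4/5
  n = 2: D(2) = 2(2 + 11/4) = 19/2; numerator = 3(4/5) = 12/5; a_2 = (12/5)/(19/2) = 24/95
  n = 3: D(3) = 3(3 + 11/4) = 69/4; numerator = 3(24/95) = 72/95; a_3 = (72/95)/(69/4) = 96/2185
  n = 4: D(4) = 4(4 + 11/4) = 27; numerator = 3(96/2185) = 288/2185; a_4 = (288/2185)/(27) = 32/6555

r = 1; a_0 = 1; a_1 = 4/5; a_2 = 24/95; a_3 = 96/2185; a_4 = 32/6555


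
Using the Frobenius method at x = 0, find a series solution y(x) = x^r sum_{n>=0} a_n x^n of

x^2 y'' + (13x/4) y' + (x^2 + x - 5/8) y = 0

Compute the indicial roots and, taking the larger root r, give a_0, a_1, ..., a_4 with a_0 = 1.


Write in Frobenius form y'' + (p(x)/x) y' + (q(x)/x^2) y = 0:
  p(x) = 13/4,  q(x) = x^2 + x - 5/8.
Indicial equation: r(r-1) + (13/4) r + (-5/8) = 0 -> roots r_1 = 1/4, r_2 = -5/2.
Take r = r_1 = 1/4. Let y(x) = x^r sum_{n>=0} a_n x^n with a_0 = 1.
Substitute y = x^r sum a_n x^n and match x^{r+n}. The recurrence is
  D(n) a_n + 1 a_{n-1} + 1 a_{n-2} = 0,  where D(n) = (r+n)(r+n-1) + (13/4)(r+n) + (-5/8).
  a_n = [-1 a_{n-1} - 1 a_{n-2}] / D(n).
Since the indicial polynomial factors as (r - r_1)(r - r_2), D(n) = (r_1 + n - r_1)(r_1 + n - r_2) = n(n + 11/4).
Evaluating step by step (a_0 = 1):
  n = 1: D(1) = 1(1 + 11/4) = 15/4; numerator = -1(1) = -1; a_1 = (-1)/(15/4) = -4/15
  n = 2: D(2) = 2(2 + 11/4) = 19/2; numerator = -1(-4/15) - 1(1) = -11/15; a_2 = (-11/15)/(19/2) = -22/285
  n = 3: D(3) = 3(3 + 11/4) = 69/4; numerator = -1(-22/285) - 1(-4/15) = 98/285; a_3 = (98/285)/(69/4) = 392/19665
  n = 4: D(4) = 4(4 + 11/4) = 27; numerator = -1(392/19665) - 1(-22/285) = 1126/19665; a_4 = (1126/19665)/(27) = 1126/530955

r = 1/4; a_0 = 1; a_1 = -4/15; a_2 = -22/285; a_3 = 392/19665; a_4 = 1126/530955


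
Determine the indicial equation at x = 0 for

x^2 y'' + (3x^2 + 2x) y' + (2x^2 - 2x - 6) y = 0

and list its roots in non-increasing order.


Divide by x^2 to reach normal form y'' + P_1(x) y' + P_2(x) y = 0 with P_1(x) = 3 + 2/x and P_2(x) = 2 - 2/x - 6/x^2.
x = 0 is a singular point because the y'-coefficient 3 + 2/x has a pole at x = 0 and the y-coefficient 2 - 2/x - 6/x^2 has a pole at x = 0.
It is a regular singular point because x P_1(x) = p(x) = 3x + 2 and x^2 P_2(x) = q(x) = 2x^2 - 2x - 6 are polynomials, hence analytic at x = 0.
p(0) = 2,  q(0) = -6.
Indicial equation: r(r-1) + p(0) r + q(0) = 0, i.e. r^2 + (p(0) - 1) r + q(0) = 0, i.e. r^2 + 1 r - 6 = 0.
Discriminant: (1)^2 - 4(-6) = 25, so r = (-1 ± 5)/2.
Solving: r_1 = 2, r_2 = -3.

indicial: r^2 + 1 r - 6 = 0; roots r_1 = 2, r_2 = -3


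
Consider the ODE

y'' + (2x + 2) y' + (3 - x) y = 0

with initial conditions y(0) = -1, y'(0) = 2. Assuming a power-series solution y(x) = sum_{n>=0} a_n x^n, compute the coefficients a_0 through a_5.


Ansatz: y(x) = sum_{n>=0} a_n x^n, so y'(x) = sum_{n>=1} n a_n x^(n-1) and y''(x) = sum_{n>=2} n(n-1) a_n x^(n-2).
Substitute into P(x) y'' + Q(x) y' + R(x) y = 0 with P(x) = 1, Q(x) = 2x + 2, R(x) = 3 - x, and match powers of x.
Initial conditions: a_0 = -1, a_1 = 2.
Setting the coefficient of each power of x to zero and solving order by order (substituting the coefficients already found):
  x^0: 2 a_2 + 2 a_1 + 3 a_0 = 0  ->  2 a_2 = -2 a_1 - 3 a_0 = -1  ->  a_2 = -1/2
  x^1: 6 a_3 + 4 a_2 + 5 a_1 - a_0 = 0  ->  6 a_3 = -4 a_2 - 5 a_1 + a_0 = -9  ->  a_3 = -3/2
  x^2: 12 a_4 + 6 a_3 + 7 a_2 - a_1 = 0  ->  12 a_4 = -6 a_3 - 7 a_2 + a_1 = 29/2  ->  a_4 = 29/24
  x^3: 20 a_5 + 8 a_4 + 9 a_3 - a_2 = 0  ->  20 a_5 = -8 a_4 - 9 a_3 + a_2 = 10/3  ->  a_5 = 1/6
Truncated series: y(x) = -1 + 2 x - (1/2) x^2 - (3/2) x^3 + (29/24) x^4 + (1/6) x^5 + O(x^6).

a_0 = -1; a_1 = 2; a_2 = -1/2; a_3 = -3/2; a_4 = 29/24; a_5 = 1/6


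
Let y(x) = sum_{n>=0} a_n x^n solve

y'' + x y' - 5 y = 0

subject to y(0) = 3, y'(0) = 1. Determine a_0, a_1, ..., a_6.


Ansatz: y(x) = sum_{n>=0} a_n x^n, so y'(x) = sum_{n>=1} n a_n x^(n-1) and y''(x) = sum_{n>=2} n(n-1) a_n x^(n-2).
Substitute into P(x) y'' + Q(x) y' + R(x) y = 0 with P(x) = 1, Q(x) = x, R(x) = -5, and match powers of x.
Initial conditions: a_0 = 3, a_1 = 1.
Setting the coefficient of each power of x to zero and solving order by order (substituting the coefficients already found):
  x^0: 2 a_2 - 5 a_0 = 0  ->  2 a_2 = 5 a_0 = 15  ->  a_2 = 15/2
  x^1: 6 a_3 - 4 a_1 = 0  ->  6 a_3 = 4 a_1 = 4  ->  a_3 = 2/3
  x^2: 12 a_4 - 3 a_2 = 0  ->  12 a_4 = 3 a_2 = 45/2  ->  a_4 = 15/8
  x^3: 20 a_5 - 2 a_3 = 0  ->  20 a_5 = 2 a_3 = 4/3  ->  a_5 = 1/15
  x^4: 30 a_6 - a_4 = 0  ->  30 a_6 = a_4 = 15/8  ->  a_6 = 1/16
Truncated series: y(x) = 3 + x + (15/2) x^2 + (2/3) x^3 + (15/8) x^4 + (1/15) x^5 + (1/16) x^6 + O(x^7).

a_0 = 3; a_1 = 1; a_2 = 15/2; a_3 = 2/3; a_4 = 15/8; a_5 = 1/15; a_6 = 1/16


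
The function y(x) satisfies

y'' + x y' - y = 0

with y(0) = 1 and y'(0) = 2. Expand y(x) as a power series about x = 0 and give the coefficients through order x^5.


Ansatz: y(x) = sum_{n>=0} a_n x^n, so y'(x) = sum_{n>=1} n a_n x^(n-1) and y''(x) = sum_{n>=2} n(n-1) a_n x^(n-2).
Substitute into P(x) y'' + Q(x) y' + R(x) y = 0 with P(x) = 1, Q(x) = x, R(x) = -1, and match powers of x.
Initial conditions: a_0 = 1, a_1 = 2.
Setting the coefficient of each power of x to zero and solving order by order (substituting the coefficients already found):
  x^0: 2 a_2 - a_0 = 0  ->  2 a_2 = a_0 = 1  ->  a_2 = 1/2
  x^1: 6 a_3 = 0  ->  a_3 = 0
  x^2: 12 a_4 + a_2 = 0  ->  12 a_4 = -a_2 = -1/2  ->  a_4 = -1/24
  x^3: 20 a_5 + 2 a_3 = 0  ->  20 a_5 = -2 a_3 = 0  ->  a_5 = 0
Truncated series: y(x) = 1 + 2 x + (1/2) x^2 - (1/24) x^4 + O(x^6).

a_0 = 1; a_1 = 2; a_2 = 1/2; a_3 = 0; a_4 = -1/24; a_5 = 0


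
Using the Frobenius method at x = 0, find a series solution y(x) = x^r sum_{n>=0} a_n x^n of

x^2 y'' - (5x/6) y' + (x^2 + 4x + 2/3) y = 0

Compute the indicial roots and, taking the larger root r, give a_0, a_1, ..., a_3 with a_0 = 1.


Write in Frobenius form y'' + (p(x)/x) y' + (q(x)/x^2) y = 0:
  p(x) = -5/6,  q(x) = x^2 + 4x + 2/3.
Indicial equation: r(r-1) + (-5/6) r + (2/3) = 0 -> roots r_1 = 4/3, r_2 = 1/2.
Take r = r_1 = 4/3. Let y(x) = x^r sum_{n>=0} a_n x^n with a_0 = 1.
Substitute y = x^r sum a_n x^n and match x^{r+n}. The recurrence is
  D(n) a_n + 4 a_{n-1} + 1 a_{n-2} = 0,  where D(n) = (r+n)(r+n-1) + (-5/6)(r+n) + (2/3).
  a_n = [-4 a_{n-1} - 1 a_{n-2}] / D(n).
Since the indicial polynomial factors as (r - r_1)(r - r_2), D(n) = (r_1 + n - r_1)(r_1 + n - r_2) = n(n + 5/6).
Evaluating step by step (a_0 = 1):
  n = 1: D(1) = 1(1 + 5/6) = 11/6; numerator = -4(1) = -4; a_1 = (-4)/(11/6) = -24/11
  n = 2: D(2) = 2(2 + 5/6) = 17/3; numerator = -4(-24/11) - 1(1) = 85/11; a_2 = (85/11)/(17/3) = 15/11
  n = 3: D(3) = 3(3 + 5/6) = 23/2; numerator = -4(15/11) - 1(-24/11) = -36/11; a_3 = (-36/11)/(23/2) = -72/253

r = 4/3; a_0 = 1; a_1 = -24/11; a_2 = 15/11; a_3 = -72/253


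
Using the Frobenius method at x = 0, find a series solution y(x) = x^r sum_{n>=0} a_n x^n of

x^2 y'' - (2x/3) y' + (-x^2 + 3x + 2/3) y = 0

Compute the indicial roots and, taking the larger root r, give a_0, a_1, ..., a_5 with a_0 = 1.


Write in Frobenius form y'' + (p(x)/x) y' + (q(x)/x^2) y = 0:
  p(x) = -2/3,  q(x) = -x^2 + 3x + 2/3.
Indicial equation: r(r-1) + (-2/3) r + (2/3) = 0 -> roots r_1 = 1, r_2 = 2/3.
Take r = r_1 = 1. Let y(x) = x^r sum_{n>=0} a_n x^n with a_0 = 1.
Substitute y = x^r sum a_n x^n and match x^{r+n}. The recurrence is
  D(n) a_n + 3 a_{n-1} - 1 a_{n-2} = 0,  where D(n) = (r+n)(r+n-1) + (-2/3)(r+n) + (2/3).
  a_n = [-3 a_{n-1} + 1 a_{n-2}] / D(n).
Since the indicial polynomial factors as (r - r_1)(r - r_2), D(n) = (r_1 + n - r_1)(r_1 + n - r_2) = n(n + 1/3).
Evaluating step by step (a_0 = 1):
  n = 1: D(1) = 1(1 + 1/3) = 4/3; numerator = -3(1) = -3; a_1 = (-3)/(4/3) = -9/4
  n = 2: D(2) = 2(2 + 1/3) = 14/3; numerator = -3(-9/4) + 1(1) = 31/4; a_2 = (31/4)/(14/3) = 93/56
  n = 3: D(3) = 3(3 + 1/3) = 10; numerator = -3(93/56) + 1(-9/4) = -405/56; a_3 = (-405/56)/(10) = -81/112
  n = 4: D(4) = 4(4 + 1/3) = 52/3; numerator = -3(-81/112) + 1(93/56) = 429/112; a_4 = (429/112)/(52/3) = 99/448
  n = 5: D(5) = 5(5 + 1/3) = 80/3; numerator = -3(99/448) + 1(-81/112) = -621/448; a_5 = (-621/448)/(80/3) = -1863/35840

r = 1; a_0 = 1; a_1 = -9/4; a_2 = 93/56; a_3 = -81/112; a_4 = 99/448; a_5 = -1863/35840


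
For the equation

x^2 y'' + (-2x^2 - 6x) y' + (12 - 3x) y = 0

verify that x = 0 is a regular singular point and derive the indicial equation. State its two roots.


Divide by x^2 to reach normal form y'' + P_1(x) y' + P_2(x) y = 0 with P_1(x) = -2 - 6/x and P_2(x) = -3/x + 12/x^2.
x = 0 is a singular point because the y'-coefficient -2 - 6/x has a pole at x = 0 and the y-coefficient -3/x + 12/x^2 has a pole at x = 0.
It is a regular singular point because x P_1(x) = p(x) = -2x - 6 and x^2 P_2(x) = q(x) = 12 - 3x are polynomials, hence analytic at x = 0.
p(0) = -6,  q(0) = 12.
Indicial equation: r(r-1) + p(0) r + q(0) = 0, i.e. r^2 + (p(0) - 1) r + q(0) = 0, i.e. r^2 - 7 r + 12 = 0.
Discriminant: (-7)^2 - 4(12) = 1, so r = (7 ± 1)/2.
Solving: r_1 = 4, r_2 = 3.

indicial: r^2 - 7 r + 12 = 0; roots r_1 = 4, r_2 = 3


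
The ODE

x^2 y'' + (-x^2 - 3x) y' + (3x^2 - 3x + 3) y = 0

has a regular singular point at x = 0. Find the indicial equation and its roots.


Divide by x^2 to reach normal form y'' + P_1(x) y' + P_2(x) y = 0 with P_1(x) = -1 - 3/x and P_2(x) = 3 - 3/x + 3/x^2.
x = 0 is a singular point because the y'-coefficient -1 - 3/x has a pole at x = 0 and the y-coefficient 3 - 3/x + 3/x^2 has a pole at x = 0.
It is a regular singular point because x P_1(x) = p(x) = -x - 3 and x^2 P_2(x) = q(x) = 3x^2 - 3x + 3 are polynomials, hence analytic at x = 0.
p(0) = -3,  q(0) = 3.
Indicial equation: r(r-1) + p(0) r + q(0) = 0, i.e. r^2 + (p(0) - 1) r + q(0) = 0, i.e. r^2 - 4 r + 3 = 0.
Discriminant: (-4)^2 - 4(3) = 4, so r = (4 ± 2)/2.
Solving: r_1 = 3, r_2 = 1.

indicial: r^2 - 4 r + 3 = 0; roots r_1 = 3, r_2 = 1


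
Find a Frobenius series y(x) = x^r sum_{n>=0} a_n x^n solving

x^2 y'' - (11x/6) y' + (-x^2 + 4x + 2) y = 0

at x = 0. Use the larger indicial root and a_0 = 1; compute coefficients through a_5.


Write in Frobenius form y'' + (p(x)/x) y' + (q(x)/x^2) y = 0:
  p(x) = -11/6,  q(x) = -x^2 + 4x + 2.
Indicial equation: r(r-1) + (-11/6) r + (2) = 0 -> roots r_1 = 3/2, r_2 = 4/3.
Take r = r_1 = 3/2. Let y(x) = x^r sum_{n>=0} a_n x^n with a_0 = 1.
Substitute y = x^r sum a_n x^n and match x^{r+n}. The recurrence is
  D(n) a_n + 4 a_{n-1} - 1 a_{n-2} = 0,  where D(n) = (r+n)(r+n-1) + (-11/6)(r+n) + (2).
  a_n = [-4 a_{n-1} + 1 a_{n-2}] / D(n).
Since the indicial polynomial factors as (r - r_1)(r - r_2), D(n) = (r_1 + n - r_1)(r_1 + n - r_2) = n(n + 1/6).
Evaluating step by step (a_0 = 1):
  n = 1: D(1) = 1(1 + 1/6) = 7/6; numerator = -4(1) = -4; a_1 = (-4)/(7/6) = -24/7
  n = 2: D(2) = 2(2 + 1/6) = 13/3; numerator = -4(-24/7) + 1(1) = 103/7; a_2 = (103/7)/(13/3) = 309/91
  n = 3: D(3) = 3(3 + 1/6) = 19/2; numerator = -4(309/91) + 1(-24/7) = -1548/91; a_3 = (-1548/91)/(19/2) = -3096/1729
  n = 4: D(4) = 4(4 + 1/6) = 50/3; numerator = -4(-3096/1729) + 1(309/91) = 18255/1729; a_4 = (18255/1729)/(50/3) = 10953/17290
  n = 5: D(5) = 5(5 + 1/6) = 155/6; numerator = -4(10953/17290) + 1(-3096/1729) = -37386/8645; a_5 = (-37386/8645)/(155/6) = -7236/43225

r = 3/2; a_0 = 1; a_1 = -24/7; a_2 = 309/91; a_3 = -3096/1729; a_4 = 10953/17290; a_5 = -7236/43225


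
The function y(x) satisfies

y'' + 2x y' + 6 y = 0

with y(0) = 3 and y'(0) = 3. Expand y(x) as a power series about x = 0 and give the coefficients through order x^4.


Ansatz: y(x) = sum_{n>=0} a_n x^n, so y'(x) = sum_{n>=1} n a_n x^(n-1) and y''(x) = sum_{n>=2} n(n-1) a_n x^(n-2).
Substitute into P(x) y'' + Q(x) y' + R(x) y = 0 with P(x) = 1, Q(x) = 2x, R(x) = 6, and match powers of x.
Initial conditions: a_0 = 3, a_1 = 3.
Setting the coefficient of each power of x to zero and solving order by order (substituting the coefficients already found):
  x^0: 2 a_2 + 6 a_0 = 0  ->  2 a_2 = -6 a_0 = -18  ->  a_2 = -9
  x^1: 6 a_3 + 8 a_1 = 0  ->  6 a_3 = -8 a_1 = -24  ->  a_3 = -4
  x^2: 12 a_4 + 10 a_2 = 0  ->  12 a_4 = -10 a_2 = 90  ->  a_4 = 15/2
Truncated series: y(x) = 3 + 3 x - 9 x^2 - 4 x^3 + (15/2) x^4 + O(x^5).

a_0 = 3; a_1 = 3; a_2 = -9; a_3 = -4; a_4 = 15/2


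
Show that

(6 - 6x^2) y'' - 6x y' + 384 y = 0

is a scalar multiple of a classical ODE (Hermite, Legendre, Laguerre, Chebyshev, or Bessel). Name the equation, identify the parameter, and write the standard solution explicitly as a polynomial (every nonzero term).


All three coefficients share the factor 6; dividing through by 6 gives  (1 - x^2) y'' - x y' + 64 y = 0.
This matches the Chebyshev equation (1 - x^2) y'' - x y' + n^2 y = 0 (note the -x y' term, not -2x y') with n^2 = 64, so n = 8; the polynomial solution is T_8(x).
With y = sum_k a_k x^k, matching x^k gives (k+2)(k+1) a_{k+2} = (k^2 - n^2) a_k = (k - 8)(k + 8) a_k. The right side vanishes at k = 8, so the series with the parity of 8 terminates at degree 8.
Standard normalization: leading coefficient of T_n is 2^(n-1), so a_8 = 2^7 = 128. Work downward with a_k = (k+1)(k+2) a_{k+2} / ((k - 8)(k + 8)):
  a_6 = (7)(8)(128) / ((6 - 8)(6 + 8)) = 7168/(-28) = -256
  a_4 = (5)(6)(-256) / ((4 - 8)(4 + 8)) = -7680/(-48) = 160
  a_2 = (3)(4)(160) / ((2 - 8)(2 + 8)) = 1920/(-60) = -32
  a_0 = (1)(2)(-32) / ((0 - 8)(0 + 8)) = -64/(-64) = 1
Hence T_8(x) = 128 x^8 - 256 x^6 + 160 x^4 - 32 x^2 + 1.

T_8(x); series = 128 x^8 - 256 x^6 + 160 x^4 - 32 x^2 + 1


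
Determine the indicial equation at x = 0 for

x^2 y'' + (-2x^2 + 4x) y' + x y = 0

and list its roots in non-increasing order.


Divide by x^2 to reach normal form y'' + P_1(x) y' + P_2(x) y = 0 with P_1(x) = -2 + 4/x and P_2(x) = 1/x.
x = 0 is a singular point because the y'-coefficient -2 + 4/x has a pole at x = 0 and the y-coefficient 1/x has a pole at x = 0.
It is a regular singular point because x P_1(x) = p(x) = 4 - 2x and x^2 P_2(x) = q(x) = x are polynomials, hence analytic at x = 0.
p(0) = 4,  q(0) = 0.
Indicial equation: r(r-1) + p(0) r + q(0) = 0, i.e. r^2 + (p(0) - 1) r + q(0) = 0, i.e. r^2 + 3 r = 0.
Discriminant: (3)^2 - 4(0) = 9, so r = (-3 ± 3)/2.
Solving: r_1 = 0, r_2 = -3.

indicial: r^2 + 3 r = 0; roots r_1 = 0, r_2 = -3


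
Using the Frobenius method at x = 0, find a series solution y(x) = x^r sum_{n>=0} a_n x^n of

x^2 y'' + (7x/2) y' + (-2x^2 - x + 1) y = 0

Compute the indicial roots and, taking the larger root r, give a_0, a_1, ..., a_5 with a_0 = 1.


Write in Frobenius form y'' + (p(x)/x) y' + (q(x)/x^2) y = 0:
  p(x) = 7/2,  q(x) = -2x^2 - x + 1.
Indicial equation: r(r-1) + (7/2) r + (1) = 0 -> roots r_1 = -1/2, r_2 = -2.
Take r = r_1 = -1/2. Let y(x) = x^r sum_{n>=0} a_n x^n with a_0 = 1.
Substitute y = x^r sum a_n x^n and match x^{r+n}. The recurrence is
  D(n) a_n - 1 a_{n-1} - 2 a_{n-2} = 0,  where D(n) = (r+n)(r+n-1) + (7/2)(r+n) + (1).
  a_n = [1 a_{n-1} + 2 a_{n-2}] / D(n).
Since the indicial polynomial factors as (r - r_1)(r - r_2), D(n) = (r_1 + n - r_1)(r_1 + n - r_2) = n(n + 3/2).
Evaluating step by step (a_0 = 1):
  n = 1: D(1) = 1(1 + 3/2) = 5/2; numerator = 1(1) = 1; a_1 = (1)/(5/2) = 2/5
  n = 2: D(2) = 2(2 + 3/2) = 7; numerator = 1(2/5) + 2(1) = 12/5; a_2 = (12/5)/(7) = 12/35
  n = 3: D(3) = 3(3 + 3/2) = 27/2; numerator = 1(12/35) + 2(2/5) = 8/7; a_3 = (8/7)/(27/2) = 16/189
  n = 4: D(4) = 4(4 + 3/2) = 22; numerator = 1(16/189) + 2(12/35) = 104/135; a_4 = (104/135)/(22) = 52/1485
  n = 5: D(5) = 5(5 + 3/2) = 65/2; numerator = 1(52/1485) + 2(16/189) = 236/1155; a_5 = (236/1155)/(65/2) = 472/75075

r = -1/2; a_0 = 1; a_1 = 2/5; a_2 = 12/35; a_3 = 16/189; a_4 = 52/1485; a_5 = 472/75075


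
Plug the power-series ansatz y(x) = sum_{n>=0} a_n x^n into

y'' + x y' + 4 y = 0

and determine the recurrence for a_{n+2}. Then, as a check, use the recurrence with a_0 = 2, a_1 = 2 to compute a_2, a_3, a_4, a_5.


Substitute y = sum_n a_n x^n.
y''(x) has coefficient (n+2)(n+1) a_{n+2} at x^n;
x y'(x) has coefficient n a_n at x^n (shift);
4 y(x) has coefficient 4 a_n at x^n.
Matching x^n: (n+2)(n+1) a_{n+2} + (n + 4) a_n = 0.
Thus a_{n+2} = (-n - 4) / ((n+1)(n+2)) * a_n.

Check with a_0 = 2, a_1 = 2 (apply the recurrence for n = 0, 1, 2, 3): a_0 = 2, a_1 = 2, a_2 = -4, a_3 = -5/3, a_4 = 2, a_5 = 7/12.

a_(n+2) = (-n - 4) / ((n+1)(n+2)) * a_n; check: a_0 = 2, a_1 = 2, a_2 = -4, a_3 = -5/3, a_4 = 2, a_5 = 7/12


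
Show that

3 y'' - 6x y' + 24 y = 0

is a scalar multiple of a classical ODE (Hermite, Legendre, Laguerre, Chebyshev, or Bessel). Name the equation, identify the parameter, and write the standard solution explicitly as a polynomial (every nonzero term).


All three coefficients share the factor 3; dividing through by 3 gives  y'' - 2x y' + 8 y = 0.
This matches the Hermite equation y'' - 2x y' + 2n y = 0 with 2n = 8, so n = 4; the polynomial solution is H_4(x).
With y = sum_k a_k x^k, matching x^k gives (k+2)(k+1) a_{k+2} = 2(k - n) a_k = 2(k - 4) a_k. The right side vanishes at k = 4, so the series with the parity of 4 terminates at degree 4.
Standard normalization: leading coefficient of H_n is 2^n, so a_4 = 2^4 = 16. Work downward with a_k = (k+1)(k+2) a_{k+2} / (2(k - n)):
  a_2 = (3)(4)(16) / (2(2 - 4)) = 192/(-4) = -48
  a_0 = (1)(2)(-48) / (2(0 - 4)) = -96/(-8) = 12
Hence H_4(x) = 16 x^4 - 48 x^2 + 12.

H_4(x); series = 16 x^4 - 48 x^2 + 12


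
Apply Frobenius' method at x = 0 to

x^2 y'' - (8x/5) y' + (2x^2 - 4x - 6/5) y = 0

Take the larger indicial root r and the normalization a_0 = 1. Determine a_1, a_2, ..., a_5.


Write in Frobenius form y'' + (p(x)/x) y' + (q(x)/x^2) y = 0:
  p(x) = -8/5,  q(x) = 2x^2 - 4x - 6/5.
Indicial equation: r(r-1) + (-8/5) r + (-6/5) = 0 -> roots r_1 = 3, r_2 = -2/5.
Take r = r_1 = 3. Let y(x) = x^r sum_{n>=0} a_n x^n with a_0 = 1.
Substitute y = x^r sum a_n x^n and match x^{r+n}. The recurrence is
  D(n) a_n - 4 a_{n-1} + 2 a_{n-2} = 0,  where D(n) = (r+n)(r+n-1) + (-8/5)(r+n) + (-6/5).
  a_n = [4 a_{n-1} - 2 a_{n-2}] / D(n).
Since the indicial polynomial factors as (r - r_1)(r - r_2), D(n) = (r_1 + n - r_1)(r_1 + n - r_2) = n(n + 17/5).
Evaluating step by step (a_0 = 1):
  n = 1: D(1) = 1(1 + 17/5) = 22/5; numerator = 4(1) = 4; a_1 = (4)/(22/5) = 10/11
  n = 2: D(2) = 2(2 + 17/5) = 54/5; numerator = 4(10/11) - 2(1) = 18/11; a_2 = (18/11)/(54/5) = 5/33
  n = 3: D(3) = 3(3 + 17/5) = 96/5; numerator = 4(5/33) - 2(10/11) = -40/33; a_3 = (-40/33)/(96/5) = -25/396
  n = 4: D(4) = 4(4 + 17/5) = 148/5; numerator = 4(-25/396) - 2(5/33) = -5/9; a_4 = (-5/9)/(148/5) = -25/1332
  n = 5: D(5) = 5(5 + 17/5) = 42; numerator = 4(-25/1332) - 2(-25/396) = 125/2442; a_5 = (125/2442)/(42) = 125/102564

r = 3; a_0 = 1; a_1 = 10/11; a_2 = 5/33; a_3 = -25/396; a_4 = -25/1332; a_5 = 125/102564


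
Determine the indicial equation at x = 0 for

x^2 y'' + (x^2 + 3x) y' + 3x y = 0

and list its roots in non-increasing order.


Divide by x^2 to reach normal form y'' + P_1(x) y' + P_2(x) y = 0 with P_1(x) = 1 + 3/x and P_2(x) = 3/x.
x = 0 is a singular point because the y'-coefficient 1 + 3/x has a pole at x = 0 and the y-coefficient 3/x has a pole at x = 0.
It is a regular singular point because x P_1(x) = p(x) = x + 3 and x^2 P_2(x) = q(x) = 3x are polynomials, hence analytic at x = 0.
p(0) = 3,  q(0) = 0.
Indicial equation: r(r-1) + p(0) r + q(0) = 0, i.e. r^2 + (p(0) - 1) r + q(0) = 0, i.e. r^2 + 2 r = 0.
Discriminant: (2)^2 - 4(0) = 4, so r = (-2 ± 2)/2.
Solving: r_1 = 0, r_2 = -2.

indicial: r^2 + 2 r = 0; roots r_1 = 0, r_2 = -2


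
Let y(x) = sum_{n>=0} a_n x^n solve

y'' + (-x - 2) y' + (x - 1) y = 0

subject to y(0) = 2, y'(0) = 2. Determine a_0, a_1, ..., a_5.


Ansatz: y(x) = sum_{n>=0} a_n x^n, so y'(x) = sum_{n>=1} n a_n x^(n-1) and y''(x) = sum_{n>=2} n(n-1) a_n x^(n-2).
Substitute into P(x) y'' + Q(x) y' + R(x) y = 0 with P(x) = 1, Q(x) = -x - 2, R(x) = x - 1, and match powers of x.
Initial conditions: a_0 = 2, a_1 = 2.
Setting the coefficient of each power of x to zero and solving order by order (substituting the coefficients already found):
  x^0: 2 a_2 - 2 a_1 - a_0 = 0  ->  2 a_2 = 2 a_1 + a_0 = 6  ->  a_2 = 3
  x^1: 6 a_3 - 4 a_2 - 2 a_1 + a_0 = 0  ->  6 a_3 = 4 a_2 + 2 a_1 - a_0 = 14  ->  a_3 = 7/3
  x^2: 12 a_4 - 6 a_3 - 3 a_2 + a_1 = 0  ->  12 a_4 = 6 a_3 + 3 a_2 - a_1 = 21  ->  a_4 = 7/4
  x^3: 20 a_5 - 8 a_4 - 4 a_3 + a_2 = 0  ->  20 a_5 = 8 a_4 + 4 a_3 - a_2 = 61/3  ->  a_5 = 61/60
Truncated series: y(x) = 2 + 2 x + 3 x^2 + (7/3) x^3 + (7/4) x^4 + (61/60) x^5 + O(x^6).

a_0 = 2; a_1 = 2; a_2 = 3; a_3 = 7/3; a_4 = 7/4; a_5 = 61/60


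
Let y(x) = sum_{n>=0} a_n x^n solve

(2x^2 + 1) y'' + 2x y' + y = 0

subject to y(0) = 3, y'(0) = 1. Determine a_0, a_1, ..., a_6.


Ansatz: y(x) = sum_{n>=0} a_n x^n, so y'(x) = sum_{n>=1} n a_n x^(n-1) and y''(x) = sum_{n>=2} n(n-1) a_n x^(n-2).
Substitute into P(x) y'' + Q(x) y' + R(x) y = 0 with P(x) = 2x^2 + 1, Q(x) = 2x, R(x) = 1, and match powers of x.
Initial conditions: a_0 = 3, a_1 = 1.
Setting the coefficient of each power of x to zero and solving order by order (substituting the coefficients already found):
  x^0: 2 a_2 + a_0 = 0  ->  2 a_2 = -a_0 = -3  ->  a_2 = -3/2
  x^1: 6 a_3 + 3 a_1 = 0  ->  6 a_3 = -3 a_1 = -3  ->  a_3 = -1/2
  x^2: 12 a_4 + 9 a_2 = 0  ->  12 a_4 = -9 a_2 = 27/2  ->  a_4 = 9/8
  x^3: 20 a_5 + 19 a_3 = 0  ->  20 a_5 = -19 a_3 = 19/2  ->  a_5 = 19/40
  x^4: 30 a_6 + 33 a_4 = 0  ->  30 a_6 = -33 a_4 = -297/8  ->  a_6 = -99/80
Truncated series: y(x) = 3 + x - (3/2) x^2 - (1/2) x^3 + (9/8) x^4 + (19/40) x^5 - (99/80) x^6 + O(x^7).

a_0 = 3; a_1 = 1; a_2 = -3/2; a_3 = -1/2; a_4 = 9/8; a_5 = 19/40; a_6 = -99/80


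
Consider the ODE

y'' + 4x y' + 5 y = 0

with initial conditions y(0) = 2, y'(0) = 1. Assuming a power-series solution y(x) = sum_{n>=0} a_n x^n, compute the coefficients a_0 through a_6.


Ansatz: y(x) = sum_{n>=0} a_n x^n, so y'(x) = sum_{n>=1} n a_n x^(n-1) and y''(x) = sum_{n>=2} n(n-1) a_n x^(n-2).
Substitute into P(x) y'' + Q(x) y' + R(x) y = 0 with P(x) = 1, Q(x) = 4x, R(x) = 5, and match powers of x.
Initial conditions: a_0 = 2, a_1 = 1.
Setting the coefficient of each power of x to zero and solving order by order (substituting the coefficients already found):
  x^0: 2 a_2 + 5 a_0 = 0  ->  2 a_2 = -5 a_0 = -10  ->  a_2 = -5
  x^1: 6 a_3 + 9 a_1 = 0  ->  6 a_3 = -9 a_1 = -9  ->  a_3 = -3/2
  x^2: 12 a_4 + 13 a_2 = 0  ->  12 a_4 = -13 a_2 = 65  ->  a_4 = 65/12
  x^3: 20 a_5 + 17 a_3 = 0  ->  20 a_5 = -17 a_3 = 51/2  ->  a_5 = 51/40
  x^4: 30 a_6 + 21 a_4 = 0  ->  30 a_6 = -21 a_4 = -455/4  ->  a_6 = -91/24
Truncated series: y(x) = 2 + x - 5 x^2 - (3/2) x^3 + (65/12) x^4 + (51/40) x^5 - (91/24) x^6 + O(x^7).

a_0 = 2; a_1 = 1; a_2 = -5; a_3 = -3/2; a_4 = 65/12; a_5 = 51/40; a_6 = -91/24


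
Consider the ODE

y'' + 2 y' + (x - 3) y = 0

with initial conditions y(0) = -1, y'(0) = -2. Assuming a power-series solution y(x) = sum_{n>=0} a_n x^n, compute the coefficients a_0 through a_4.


Ansatz: y(x) = sum_{n>=0} a_n x^n, so y'(x) = sum_{n>=1} n a_n x^(n-1) and y''(x) = sum_{n>=2} n(n-1) a_n x^(n-2).
Substitute into P(x) y'' + Q(x) y' + R(x) y = 0 with P(x) = 1, Q(x) = 2, R(x) = x - 3, and match powers of x.
Initial conditions: a_0 = -1, a_1 = -2.
Setting the coefficient of each power of x to zero and solving order by order (substituting the coefficients already found):
  x^0: 2 a_2 + 2 a_1 - 3 a_0 = 0  ->  2 a_2 = -2 a_1 + 3 a_0 = 1  ->  a_2 = 1/2
  x^1: 6 a_3 + 4 a_2 - 3 a_1 + a_0 = 0  ->  6 a_3 = -4 a_2 + 3 a_1 - a_0 = -7  ->  a_3 = -7/6
  x^2: 12 a_4 + 6 a_3 - 3 a_2 + a_1 = 0  ->  12 a_4 = -6 a_3 + 3 a_2 - a_1 = 21/2  ->  a_4 = 7/8
Truncated series: y(x) = -1 - 2 x + (1/2) x^2 - (7/6) x^3 + (7/8) x^4 + O(x^5).

a_0 = -1; a_1 = -2; a_2 = 1/2; a_3 = -7/6; a_4 = 7/8


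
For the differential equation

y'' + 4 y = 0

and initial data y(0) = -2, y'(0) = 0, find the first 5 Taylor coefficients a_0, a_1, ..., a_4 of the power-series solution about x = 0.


Ansatz: y(x) = sum_{n>=0} a_n x^n, so y'(x) = sum_{n>=1} n a_n x^(n-1) and y''(x) = sum_{n>=2} n(n-1) a_n x^(n-2).
Substitute into P(x) y'' + Q(x) y' + R(x) y = 0 with P(x) = 1, Q(x) = 0, R(x) = 4, and match powers of x.
Initial conditions: a_0 = -2, a_1 = 0.
Setting the coefficient of each power of x to zero and solving order by order (substituting the coefficients already found):
  x^0: 2 a_2 + 4 a_0 = 0  ->  2 a_2 = -4 a_0 = 8  ->  a_2 = 4
  x^1: 6 a_3 + 4 a_1 = 0  ->  6 a_3 = -4 a_1 = 0  ->  a_3 = 0
  x^2: 12 a_4 + 4 a_2 = 0  ->  12 a_4 = -4 a_2 = -16  ->  a_4 = -4/3
Truncated series: y(x) = -2 + 4 x^2 - (4/3) x^4 + O(x^5).

a_0 = -2; a_1 = 0; a_2 = 4; a_3 = 0; a_4 = -4/3


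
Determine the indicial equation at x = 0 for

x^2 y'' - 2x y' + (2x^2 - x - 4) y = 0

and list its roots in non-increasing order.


Divide by x^2 to reach normal form y'' + P_1(x) y' + P_2(x) y = 0 with P_1(x) = -2/x and P_2(x) = 2 - 1/x - 4/x^2.
x = 0 is a singular point because the y'-coefficient -2/x has a pole at x = 0 and the y-coefficient 2 - 1/x - 4/x^2 has a pole at x = 0.
It is a regular singular point because x P_1(x) = p(x) = -2 and x^2 P_2(x) = q(x) = 2x^2 - x - 4 are polynomials, hence analytic at x = 0.
p(0) = -2,  q(0) = -4.
Indicial equation: r(r-1) + p(0) r + q(0) = 0, i.e. r^2 + (p(0) - 1) r + q(0) = 0, i.e. r^2 - 3 r - 4 = 0.
Discriminant: (-3)^2 - 4(-4) = 25, so r = (3 ± 5)/2.
Solving: r_1 = 4, r_2 = -1.

indicial: r^2 - 3 r - 4 = 0; roots r_1 = 4, r_2 = -1


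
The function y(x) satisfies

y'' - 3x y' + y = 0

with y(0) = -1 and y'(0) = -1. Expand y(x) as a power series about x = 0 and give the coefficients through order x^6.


Ansatz: y(x) = sum_{n>=0} a_n x^n, so y'(x) = sum_{n>=1} n a_n x^(n-1) and y''(x) = sum_{n>=2} n(n-1) a_n x^(n-2).
Substitute into P(x) y'' + Q(x) y' + R(x) y = 0 with P(x) = 1, Q(x) = -3x, R(x) = 1, and match powers of x.
Initial conditions: a_0 = -1, a_1 = -1.
Setting the coefficient of each power of x to zero and solving order by order (substituting the coefficients already found):
  x^0: 2 a_2 + a_0 = 0  ->  2 a_2 = -a_0 = 1  ->  a_2 = 1/2
  x^1: 6 a_3 - 2 a_1 = 0  ->  6 a_3 = 2 a_1 = -2  ->  a_3 = -1/3
  x^2: 12 a_4 - 5 a_2 = 0  ->  12 a_4 = 5 a_2 = 5/2  ->  a_4 = 5/24
  x^3: 20 a_5 - 8 a_3 = 0  ->  20 a_5 = 8 a_3 = -8/3  ->  a_5 = -2/15
  x^4: 30 a_6 - 11 a_4 = 0  ->  30 a_6 = 11 a_4 = 55/24  ->  a_6 = 11/144
Truncated series: y(x) = -1 - x + (1/2) x^2 - (1/3) x^3 + (5/24) x^4 - (2/15) x^5 + (11/144) x^6 + O(x^7).

a_0 = -1; a_1 = -1; a_2 = 1/2; a_3 = -1/3; a_4 = 5/24; a_5 = -2/15; a_6 = 11/144
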